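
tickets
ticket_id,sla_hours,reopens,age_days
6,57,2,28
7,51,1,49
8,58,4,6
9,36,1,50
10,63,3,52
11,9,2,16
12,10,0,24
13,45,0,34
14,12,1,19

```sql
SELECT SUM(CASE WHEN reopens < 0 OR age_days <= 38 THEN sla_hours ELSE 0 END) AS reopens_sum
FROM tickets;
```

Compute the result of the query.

ticket_id=6: ✓ → 57
ticket_id=7: ✗
ticket_id=8: ✓ → 58
ticket_id=9: ✗
ticket_id=10: ✗
ticket_id=11: ✓ → 9
ticket_id=12: ✓ → 10
ticket_id=13: ✓ → 45
ticket_id=14: ✓ → 12
reopens_sum = 57 + 58 + 9 + 10 + 45 + 12 = 191

191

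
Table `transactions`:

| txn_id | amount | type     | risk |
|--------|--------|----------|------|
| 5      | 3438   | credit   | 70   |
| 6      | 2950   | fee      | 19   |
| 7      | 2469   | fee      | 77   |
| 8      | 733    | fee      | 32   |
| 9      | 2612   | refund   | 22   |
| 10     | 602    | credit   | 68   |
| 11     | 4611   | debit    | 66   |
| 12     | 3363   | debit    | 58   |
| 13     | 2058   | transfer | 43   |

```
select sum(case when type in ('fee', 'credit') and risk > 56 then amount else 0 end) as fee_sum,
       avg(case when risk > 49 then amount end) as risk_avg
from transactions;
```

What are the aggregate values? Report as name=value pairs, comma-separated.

[fee_sum: type in ('fee', 'credit') and risk > 56]
txn_id=5: ✓ → 3438
txn_id=6: ✗
txn_id=7: ✓ → 2469
txn_id=8: ✗
txn_id=9: ✗
txn_id=10: ✓ → 602
txn_id=11: ✗
txn_id=12: ✗
txn_id=13: ✗
fee_sum = 3438 + 2469 + 602 = 6509
—
[risk_avg: risk > 49]
txn_id=5: ✓ → 3438
txn_id=6: ✗
txn_id=7: ✓ → 2469
txn_id=8: ✗
txn_id=9: ✗
txn_id=10: ✓ → 602
txn_id=11: ✓ → 4611
txn_id=12: ✓ → 3363
txn_id=13: ✗
risk_avg = (3438 + 2469 + 602 + 4611 + 3363) / 5 = 2896.6

fee_sum=6509, risk_avg=2896.6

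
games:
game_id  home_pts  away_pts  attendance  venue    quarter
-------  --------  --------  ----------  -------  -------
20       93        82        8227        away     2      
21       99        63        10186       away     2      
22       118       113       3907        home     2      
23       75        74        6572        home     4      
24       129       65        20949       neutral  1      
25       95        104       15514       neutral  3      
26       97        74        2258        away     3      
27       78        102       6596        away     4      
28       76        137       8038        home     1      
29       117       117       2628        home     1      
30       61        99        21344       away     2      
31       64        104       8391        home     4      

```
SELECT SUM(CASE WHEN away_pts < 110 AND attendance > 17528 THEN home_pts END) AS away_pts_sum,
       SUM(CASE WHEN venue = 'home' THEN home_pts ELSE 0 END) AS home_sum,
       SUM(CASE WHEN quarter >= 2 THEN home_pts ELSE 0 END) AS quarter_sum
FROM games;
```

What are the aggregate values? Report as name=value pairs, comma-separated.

[away_pts_sum: away_pts < 110 AND attendance > 17528]
game_id=20: ✗
game_id=21: ✗
game_id=22: ✗
game_id=23: ✗
game_id=24: ✓ → 129
game_id=25: ✗
game_id=26: ✗
game_id=27: ✗
game_id=28: ✗
game_id=29: ✗
game_id=30: ✓ → 61
game_id=31: ✗
away_pts_sum = 129 + 61 = 190
—
[home_sum: venue = 'home']
game_id=20: ✗
game_id=21: ✗
game_id=22: ✓ → 118
game_id=23: ✓ → 75
game_id=24: ✗
game_id=25: ✗
game_id=26: ✗
game_id=27: ✗
game_id=28: ✓ → 76
game_id=29: ✓ → 117
game_id=30: ✗
game_id=31: ✓ → 64
home_sum = 118 + 75 + 76 + 117 + 64 = 450
—
[quarter_sum: quarter >= 2]
game_id=20: ✓ → 93
game_id=21: ✓ → 99
game_id=22: ✓ → 118
game_id=23: ✓ → 75
game_id=24: ✗
game_id=25: ✓ → 95
game_id=26: ✓ → 97
game_id=27: ✓ → 78
game_id=28: ✗
game_id=29: ✗
game_id=30: ✓ → 61
game_id=31: ✓ → 64
quarter_sum = 93 + 99 + 118 + 75 + 95 + 97 + 78 + 61 + 64 = 780

away_pts_sum=190, home_sum=450, quarter_sum=780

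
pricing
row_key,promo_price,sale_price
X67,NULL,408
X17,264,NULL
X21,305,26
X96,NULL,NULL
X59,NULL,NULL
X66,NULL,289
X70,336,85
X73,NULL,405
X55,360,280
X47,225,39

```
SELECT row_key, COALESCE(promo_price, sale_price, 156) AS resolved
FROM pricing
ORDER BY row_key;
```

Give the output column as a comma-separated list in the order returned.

row_key=X17: promo_price=264 → 264
row_key=X21: promo_price=305 → 305
row_key=X47: promo_price=225 → 225
row_key=X55: promo_price=360 → 360
row_key=X59: promo_price=NULL, sale_price=NULL, → literal 156 → 156
row_key=X66: promo_price=NULL, sale_price=289 → 289
row_key=X67: promo_price=NULL, sale_price=408 → 408
row_key=X70: promo_price=336 → 336
row_key=X73: promo_price=NULL, sale_price=405 → 405
row_key=X96: promo_price=NULL, sale_price=NULL, → literal 156 → 156

264, 305, 225, 360, 156, 289, 408, 336, 405, 156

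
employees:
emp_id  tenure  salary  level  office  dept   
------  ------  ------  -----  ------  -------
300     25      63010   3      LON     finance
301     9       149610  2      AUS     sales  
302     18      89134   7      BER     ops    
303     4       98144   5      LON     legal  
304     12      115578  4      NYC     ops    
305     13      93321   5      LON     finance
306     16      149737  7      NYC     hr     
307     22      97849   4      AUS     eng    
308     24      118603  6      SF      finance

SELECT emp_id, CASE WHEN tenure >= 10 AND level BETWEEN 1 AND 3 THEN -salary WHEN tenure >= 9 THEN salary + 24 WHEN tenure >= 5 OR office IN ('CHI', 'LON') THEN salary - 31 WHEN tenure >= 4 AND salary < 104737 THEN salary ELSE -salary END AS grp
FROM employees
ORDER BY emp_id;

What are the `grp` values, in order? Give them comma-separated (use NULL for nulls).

-63010, 149634, 89158, 98113, 115602, 93345, 149761, 97873, 118627

emp_id=300: tenure >= 10 AND level BETWEEN 1 AND 3 → -63010
emp_id=301: tenure >= 9 → 149634
emp_id=302: tenure >= 9 → 89158
emp_id=303: tenure >= 5 OR office IN ('CHI', 'LON') → 98113
emp_id=304: tenure >= 9 → 115602
emp_id=305: tenure >= 9 → 93345
emp_id=306: tenure >= 9 → 149761
emp_id=307: tenure >= 9 → 97873
emp_id=308: tenure >= 9 → 118627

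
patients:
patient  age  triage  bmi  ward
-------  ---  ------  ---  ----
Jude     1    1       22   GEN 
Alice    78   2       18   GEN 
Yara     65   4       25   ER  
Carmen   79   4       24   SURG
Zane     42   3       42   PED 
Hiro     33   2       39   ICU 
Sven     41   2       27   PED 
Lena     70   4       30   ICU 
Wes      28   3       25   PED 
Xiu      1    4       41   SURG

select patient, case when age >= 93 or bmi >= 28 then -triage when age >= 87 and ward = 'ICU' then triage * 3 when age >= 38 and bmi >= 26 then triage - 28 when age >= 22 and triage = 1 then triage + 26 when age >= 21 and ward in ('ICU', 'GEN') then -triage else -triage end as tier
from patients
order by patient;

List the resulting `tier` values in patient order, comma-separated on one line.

-2, -4, -2, -1, -4, -26, -3, -4, -4, -3

patient=Alice: age >= 21 and ward in ('ICU', 'GEN') → -2
patient=Carmen: ELSE → -4
patient=Hiro: age >= 93 or bmi >= 28 → -2
patient=Jude: ELSE → -1
patient=Lena: age >= 93 or bmi >= 28 → -4
patient=Sven: age >= 38 and bmi >= 26 → -26
patient=Wes: ELSE → -3
patient=Xiu: age >= 93 or bmi >= 28 → -4
patient=Yara: ELSE → -4
patient=Zane: age >= 93 or bmi >= 28 → -3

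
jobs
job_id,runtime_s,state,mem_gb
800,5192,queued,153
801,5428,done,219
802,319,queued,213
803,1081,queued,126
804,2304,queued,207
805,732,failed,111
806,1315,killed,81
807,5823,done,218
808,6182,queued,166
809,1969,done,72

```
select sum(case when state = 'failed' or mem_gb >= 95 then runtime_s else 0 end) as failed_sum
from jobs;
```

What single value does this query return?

job_id=800: ✓ → 5192
job_id=801: ✓ → 5428
job_id=802: ✓ → 319
job_id=803: ✓ → 1081
job_id=804: ✓ → 2304
job_id=805: ✓ → 732
job_id=806: ✗
job_id=807: ✓ → 5823
job_id=808: ✓ → 6182
job_id=809: ✗
failed_sum = 5192 + 5428 + 319 + 1081 + 2304 + 732 + 5823 + 6182 = 27061

27061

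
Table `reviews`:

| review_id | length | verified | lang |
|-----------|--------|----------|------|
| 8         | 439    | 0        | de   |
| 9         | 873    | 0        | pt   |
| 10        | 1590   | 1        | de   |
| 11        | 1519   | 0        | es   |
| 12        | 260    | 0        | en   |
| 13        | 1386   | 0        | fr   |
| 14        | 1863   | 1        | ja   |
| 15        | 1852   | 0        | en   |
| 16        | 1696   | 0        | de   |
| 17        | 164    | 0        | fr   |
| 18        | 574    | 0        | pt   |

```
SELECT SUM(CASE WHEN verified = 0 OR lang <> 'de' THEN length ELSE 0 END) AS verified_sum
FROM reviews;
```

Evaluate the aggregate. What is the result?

10626

review_id=8: ✓ → 439
review_id=9: ✓ → 873
review_id=10: ✗
review_id=11: ✓ → 1519
review_id=12: ✓ → 260
review_id=13: ✓ → 1386
review_id=14: ✓ → 1863
review_id=15: ✓ → 1852
review_id=16: ✓ → 1696
review_id=17: ✓ → 164
review_id=18: ✓ → 574
verified_sum = 439 + 873 + 1519 + 260 + 1386 + 1863 + 1852 + 1696 + 164 + 574 = 10626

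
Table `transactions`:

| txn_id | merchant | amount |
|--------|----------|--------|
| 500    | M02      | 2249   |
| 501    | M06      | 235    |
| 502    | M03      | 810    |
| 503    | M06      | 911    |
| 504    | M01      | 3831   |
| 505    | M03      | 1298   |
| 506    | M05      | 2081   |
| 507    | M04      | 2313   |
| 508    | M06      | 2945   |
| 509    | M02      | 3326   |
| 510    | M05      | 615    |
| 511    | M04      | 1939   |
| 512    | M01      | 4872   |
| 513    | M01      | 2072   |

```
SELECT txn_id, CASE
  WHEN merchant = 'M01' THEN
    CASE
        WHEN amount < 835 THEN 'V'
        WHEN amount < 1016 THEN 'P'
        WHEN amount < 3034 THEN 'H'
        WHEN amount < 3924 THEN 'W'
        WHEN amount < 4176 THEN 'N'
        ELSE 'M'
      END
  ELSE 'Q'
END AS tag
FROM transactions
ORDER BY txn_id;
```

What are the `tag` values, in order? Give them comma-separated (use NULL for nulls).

Q, Q, Q, Q, W, Q, Q, Q, Q, Q, Q, Q, M, H

txn_id=500: merchant='M02' → outer ELSE → Q
txn_id=501: merchant='M06' → outer ELSE → Q
txn_id=502: merchant='M03' → outer ELSE → Q
txn_id=503: merchant='M06' → outer ELSE → Q
txn_id=504: merchant='M01' → inner[amount < 3924] → W
txn_id=505: merchant='M03' → outer ELSE → Q
txn_id=506: merchant='M05' → outer ELSE → Q
txn_id=507: merchant='M04' → outer ELSE → Q
txn_id=508: merchant='M06' → outer ELSE → Q
txn_id=509: merchant='M02' → outer ELSE → Q
txn_id=510: merchant='M05' → outer ELSE → Q
txn_id=511: merchant='M04' → outer ELSE → Q
txn_id=512: merchant='M01' → inner[ELSE] → M
txn_id=513: merchant='M01' → inner[amount < 3034] → H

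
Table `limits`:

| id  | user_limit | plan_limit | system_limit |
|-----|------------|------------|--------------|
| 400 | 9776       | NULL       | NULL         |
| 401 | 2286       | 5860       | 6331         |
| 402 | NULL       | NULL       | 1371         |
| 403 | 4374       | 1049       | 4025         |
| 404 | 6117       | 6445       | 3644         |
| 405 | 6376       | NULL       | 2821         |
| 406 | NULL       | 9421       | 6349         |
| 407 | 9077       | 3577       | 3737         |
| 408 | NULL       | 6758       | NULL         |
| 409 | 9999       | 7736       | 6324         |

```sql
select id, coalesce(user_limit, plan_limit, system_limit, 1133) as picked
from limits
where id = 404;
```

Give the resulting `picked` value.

id = 404: user_limit=6117, plan_limit=6445, system_limit=3644.
user_limit=6117 → 6117

6117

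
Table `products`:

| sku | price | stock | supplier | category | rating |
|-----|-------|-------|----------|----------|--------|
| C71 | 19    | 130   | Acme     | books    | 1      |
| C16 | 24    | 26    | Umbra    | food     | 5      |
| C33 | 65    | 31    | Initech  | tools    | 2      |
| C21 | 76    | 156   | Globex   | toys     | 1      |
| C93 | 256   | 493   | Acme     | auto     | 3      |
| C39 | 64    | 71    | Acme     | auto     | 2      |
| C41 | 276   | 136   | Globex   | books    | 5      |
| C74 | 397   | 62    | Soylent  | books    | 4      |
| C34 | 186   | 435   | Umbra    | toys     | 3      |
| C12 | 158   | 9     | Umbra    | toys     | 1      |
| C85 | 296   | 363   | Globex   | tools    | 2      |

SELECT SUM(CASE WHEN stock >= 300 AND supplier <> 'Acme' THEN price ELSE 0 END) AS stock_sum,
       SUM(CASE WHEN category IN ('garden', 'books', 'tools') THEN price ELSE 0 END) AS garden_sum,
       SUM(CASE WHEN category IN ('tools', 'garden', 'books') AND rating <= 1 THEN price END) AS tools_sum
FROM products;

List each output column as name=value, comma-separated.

stock_sum=482, garden_sum=1053, tools_sum=19

[stock_sum: stock >= 300 AND supplier <> 'Acme']
sku=C71: ✗
sku=C16: ✗
sku=C33: ✗
sku=C21: ✗
sku=C93: ✗
sku=C39: ✗
sku=C41: ✗
sku=C74: ✗
sku=C34: ✓ → 186
sku=C12: ✗
sku=C85: ✓ → 296
stock_sum = 186 + 296 = 482
—
[garden_sum: category IN ('garden', 'books', 'tools')]
sku=C71: ✓ → 19
sku=C16: ✗
sku=C33: ✓ → 65
sku=C21: ✗
sku=C93: ✗
sku=C39: ✗
sku=C41: ✓ → 276
sku=C74: ✓ → 397
sku=C34: ✗
sku=C12: ✗
sku=C85: ✓ → 296
garden_sum = 19 + 65 + 276 + 397 + 296 = 1053
—
[tools_sum: category IN ('tools', 'garden', 'books') AND rating <= 1]
sku=C71: ✓ → 19
sku=C16: ✗
sku=C33: ✗
sku=C21: ✗
sku=C93: ✗
sku=C39: ✗
sku=C41: ✗
sku=C74: ✗
sku=C34: ✗
sku=C12: ✗
sku=C85: ✗
tools_sum = 19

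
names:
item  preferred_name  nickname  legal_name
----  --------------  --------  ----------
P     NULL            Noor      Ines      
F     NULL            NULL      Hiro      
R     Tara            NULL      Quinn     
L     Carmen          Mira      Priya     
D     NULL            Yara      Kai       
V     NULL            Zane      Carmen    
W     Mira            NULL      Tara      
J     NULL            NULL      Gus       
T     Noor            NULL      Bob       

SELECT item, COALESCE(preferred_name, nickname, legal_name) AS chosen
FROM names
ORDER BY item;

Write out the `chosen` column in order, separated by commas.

Yara, Hiro, Gus, Carmen, Noor, Tara, Noor, Zane, Mira

item=D: preferred_name=NULL, nickname=Yara → Yara
item=F: preferred_name=NULL, nickname=NULL, legal_name=Hiro → Hiro
item=J: preferred_name=NULL, nickname=NULL, legal_name=Gus → Gus
item=L: preferred_name=Carmen → Carmen
item=P: preferred_name=NULL, nickname=Noor → Noor
item=R: preferred_name=Tara → Tara
item=T: preferred_name=Noor → Noor
item=V: preferred_name=NULL, nickname=Zane → Zane
item=W: preferred_name=Mira → Mira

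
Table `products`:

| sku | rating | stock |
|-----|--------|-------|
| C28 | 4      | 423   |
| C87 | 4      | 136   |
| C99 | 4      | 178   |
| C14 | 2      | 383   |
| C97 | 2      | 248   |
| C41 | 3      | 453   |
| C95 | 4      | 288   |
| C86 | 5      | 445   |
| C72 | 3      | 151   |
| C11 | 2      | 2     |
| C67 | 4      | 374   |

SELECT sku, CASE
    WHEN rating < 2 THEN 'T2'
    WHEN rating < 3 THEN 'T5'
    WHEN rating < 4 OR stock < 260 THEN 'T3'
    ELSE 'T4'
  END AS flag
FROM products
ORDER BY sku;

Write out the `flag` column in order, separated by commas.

sku=C11: rating < 3 → T5
sku=C14: rating < 3 → T5
sku=C28: ELSE → T4
sku=C41: rating < 4 OR stock < 260 → T3
sku=C67: ELSE → T4
sku=C72: rating < 4 OR stock < 260 → T3
sku=C86: ELSE → T4
sku=C87: rating < 4 OR stock < 260 → T3
sku=C95: ELSE → T4
sku=C97: rating < 3 → T5
sku=C99: rating < 4 OR stock < 260 → T3

T5, T5, T4, T3, T4, T3, T4, T3, T4, T5, T3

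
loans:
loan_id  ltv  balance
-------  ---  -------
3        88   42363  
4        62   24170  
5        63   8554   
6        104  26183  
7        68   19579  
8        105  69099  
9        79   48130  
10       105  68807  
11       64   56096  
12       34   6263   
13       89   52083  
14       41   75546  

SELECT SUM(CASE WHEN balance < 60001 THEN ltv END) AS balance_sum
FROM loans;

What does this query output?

651

loan_id=3: ✓ → 88
loan_id=4: ✓ → 62
loan_id=5: ✓ → 63
loan_id=6: ✓ → 104
loan_id=7: ✓ → 68
loan_id=8: ✗
loan_id=9: ✓ → 79
loan_id=10: ✗
loan_id=11: ✓ → 64
loan_id=12: ✓ → 34
loan_id=13: ✓ → 89
loan_id=14: ✗
balance_sum = 88 + 62 + 63 + 104 + 68 + 79 + 64 + 34 + 89 = 651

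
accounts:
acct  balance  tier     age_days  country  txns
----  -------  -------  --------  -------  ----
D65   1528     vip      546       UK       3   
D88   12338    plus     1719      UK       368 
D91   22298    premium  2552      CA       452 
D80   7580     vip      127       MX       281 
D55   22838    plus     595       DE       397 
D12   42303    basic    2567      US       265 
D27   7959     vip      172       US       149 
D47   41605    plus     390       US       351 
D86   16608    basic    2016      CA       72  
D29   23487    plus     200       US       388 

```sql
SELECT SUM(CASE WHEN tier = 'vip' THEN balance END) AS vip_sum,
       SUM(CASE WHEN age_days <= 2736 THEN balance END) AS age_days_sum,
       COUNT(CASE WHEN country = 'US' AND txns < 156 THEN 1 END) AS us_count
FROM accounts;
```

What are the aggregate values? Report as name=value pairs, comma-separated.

vip_sum=17067, age_days_sum=198544, us_count=1

[vip_sum: tier = 'vip']
acct=D65: ✓ → 1528
acct=D88: ✗
acct=D91: ✗
acct=D80: ✓ → 7580
acct=D55: ✗
acct=D12: ✗
acct=D27: ✓ → 7959
acct=D47: ✗
acct=D86: ✗
acct=D29: ✗
vip_sum = 1528 + 7580 + 7959 = 17067
—
[age_days_sum: age_days <= 2736]
acct=D65: ✓ → 1528
acct=D88: ✓ → 12338
acct=D91: ✓ → 22298
acct=D80: ✓ → 7580
acct=D55: ✓ → 22838
acct=D12: ✓ → 42303
acct=D27: ✓ → 7959
acct=D47: ✓ → 41605
acct=D86: ✓ → 16608
acct=D29: ✓ → 23487
age_days_sum = 1528 + 12338 + 22298 + 7580 + 22838 + 42303 + 7959 + 41605 + 16608 + 23487 = 198544
—
[us_count: country = 'US' AND txns < 156]
acct=D65: ✗
acct=D88: ✗
acct=D91: ✗
acct=D80: ✗
acct=D55: ✗
acct=D12: ✗
acct=D27: ✓ → 1
acct=D47: ✗
acct=D86: ✗
acct=D29: ✗
us_count = COUNT(1) = 1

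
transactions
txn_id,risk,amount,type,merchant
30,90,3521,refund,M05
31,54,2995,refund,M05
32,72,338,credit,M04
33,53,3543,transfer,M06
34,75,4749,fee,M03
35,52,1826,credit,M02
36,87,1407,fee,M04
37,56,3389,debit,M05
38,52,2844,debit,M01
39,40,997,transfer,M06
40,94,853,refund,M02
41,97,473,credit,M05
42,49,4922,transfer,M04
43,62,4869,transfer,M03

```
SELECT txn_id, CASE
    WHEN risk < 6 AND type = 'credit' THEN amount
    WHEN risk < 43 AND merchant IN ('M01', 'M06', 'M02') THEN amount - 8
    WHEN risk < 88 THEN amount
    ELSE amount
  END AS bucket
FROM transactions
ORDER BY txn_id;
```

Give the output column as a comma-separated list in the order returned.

3521, 2995, 338, 3543, 4749, 1826, 1407, 3389, 2844, 989, 853, 473, 4922, 4869

txn_id=30: ELSE → 3521
txn_id=31: risk < 88 → 2995
txn_id=32: risk < 88 → 338
txn_id=33: risk < 88 → 3543
txn_id=34: risk < 88 → 4749
txn_id=35: risk < 88 → 1826
txn_id=36: risk < 88 → 1407
txn_id=37: risk < 88 → 3389
txn_id=38: risk < 88 → 2844
txn_id=39: risk < 43 AND merchant IN ('M01', 'M06', 'M02') → 989
txn_id=40: ELSE → 853
txn_id=41: ELSE → 473
txn_id=42: risk < 88 → 4922
txn_id=43: risk < 88 → 4869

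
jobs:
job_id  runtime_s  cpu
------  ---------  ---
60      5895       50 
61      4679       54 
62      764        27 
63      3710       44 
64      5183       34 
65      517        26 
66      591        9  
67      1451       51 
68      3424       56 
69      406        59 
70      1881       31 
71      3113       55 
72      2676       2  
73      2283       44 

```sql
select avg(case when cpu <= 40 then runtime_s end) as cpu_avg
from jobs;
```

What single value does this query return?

1935.3333333333

job_id=60: ✗
job_id=61: ✗
job_id=62: ✓ → 764
job_id=63: ✗
job_id=64: ✓ → 5183
job_id=65: ✓ → 517
job_id=66: ✓ → 591
job_id=67: ✗
job_id=68: ✗
job_id=69: ✗
job_id=70: ✓ → 1881
job_id=71: ✗
job_id=72: ✓ → 2676
job_id=73: ✗
cpu_avg = (764 + 5183 + 517 + 591 + 1881 + 2676) / 6 = 1935.3333333333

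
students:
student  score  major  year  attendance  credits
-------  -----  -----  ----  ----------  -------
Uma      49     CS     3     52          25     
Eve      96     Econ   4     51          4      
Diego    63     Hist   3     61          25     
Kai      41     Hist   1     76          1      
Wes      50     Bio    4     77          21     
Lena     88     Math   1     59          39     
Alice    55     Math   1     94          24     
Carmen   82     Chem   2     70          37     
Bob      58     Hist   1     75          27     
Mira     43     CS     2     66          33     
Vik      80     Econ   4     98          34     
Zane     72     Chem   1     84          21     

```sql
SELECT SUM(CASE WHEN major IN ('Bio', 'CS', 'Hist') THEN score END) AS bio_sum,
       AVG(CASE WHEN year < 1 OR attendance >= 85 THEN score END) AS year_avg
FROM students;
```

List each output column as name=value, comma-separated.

bio_sum=304, year_avg=67.5

[bio_sum: major IN ('Bio', 'CS', 'Hist')]
student=Uma: ✓ → 49
student=Eve: ✗
student=Diego: ✓ → 63
student=Kai: ✓ → 41
student=Wes: ✓ → 50
student=Lena: ✗
student=Alice: ✗
student=Carmen: ✗
student=Bob: ✓ → 58
student=Mira: ✓ → 43
student=Vik: ✗
student=Zane: ✗
bio_sum = 49 + 63 + 41 + 50 + 58 + 43 = 304
—
[year_avg: year < 1 OR attendance >= 85]
student=Uma: ✗
student=Eve: ✗
student=Diego: ✗
student=Kai: ✗
student=Wes: ✗
student=Lena: ✗
student=Alice: ✓ → 55
student=Carmen: ✗
student=Bob: ✗
student=Mira: ✗
student=Vik: ✓ → 80
student=Zane: ✗
year_avg = (55 + 80) / 2 = 67.5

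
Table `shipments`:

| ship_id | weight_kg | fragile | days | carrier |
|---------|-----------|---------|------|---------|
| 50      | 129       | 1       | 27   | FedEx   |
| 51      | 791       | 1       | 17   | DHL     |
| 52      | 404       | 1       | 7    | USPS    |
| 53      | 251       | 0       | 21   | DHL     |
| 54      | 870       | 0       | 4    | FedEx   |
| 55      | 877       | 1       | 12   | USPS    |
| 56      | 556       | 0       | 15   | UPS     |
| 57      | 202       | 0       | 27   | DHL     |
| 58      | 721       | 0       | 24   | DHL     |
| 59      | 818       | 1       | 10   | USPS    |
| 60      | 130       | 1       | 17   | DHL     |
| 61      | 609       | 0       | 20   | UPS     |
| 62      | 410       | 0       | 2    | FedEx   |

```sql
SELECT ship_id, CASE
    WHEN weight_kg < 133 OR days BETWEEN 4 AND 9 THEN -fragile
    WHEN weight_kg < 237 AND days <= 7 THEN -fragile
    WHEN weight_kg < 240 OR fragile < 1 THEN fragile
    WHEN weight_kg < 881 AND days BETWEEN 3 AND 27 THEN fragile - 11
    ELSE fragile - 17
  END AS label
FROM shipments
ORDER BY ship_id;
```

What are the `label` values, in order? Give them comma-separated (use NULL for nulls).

-1, -10, -1, 0, 0, -10, 0, 0, 0, -10, -1, 0, 0

ship_id=50: weight_kg < 133 OR days BETWEEN 4 AND 9 → -1
ship_id=51: weight_kg < 881 AND days BETWEEN 3 AND 27 → -10
ship_id=52: weight_kg < 133 OR days BETWEEN 4 AND 9 → -1
ship_id=53: weight_kg < 240 OR fragile < 1 → 0
ship_id=54: weight_kg < 133 OR days BETWEEN 4 AND 9 → 0
ship_id=55: weight_kg < 881 AND days BETWEEN 3 AND 27 → -10
ship_id=56: weight_kg < 240 OR fragile < 1 → 0
ship_id=57: weight_kg < 240 OR fragile < 1 → 0
ship_id=58: weight_kg < 240 OR fragile < 1 → 0
ship_id=59: weight_kg < 881 AND days BETWEEN 3 AND 27 → -10
ship_id=60: weight_kg < 133 OR days BETWEEN 4 AND 9 → -1
ship_id=61: weight_kg < 240 OR fragile < 1 → 0
ship_id=62: weight_kg < 240 OR fragile < 1 → 0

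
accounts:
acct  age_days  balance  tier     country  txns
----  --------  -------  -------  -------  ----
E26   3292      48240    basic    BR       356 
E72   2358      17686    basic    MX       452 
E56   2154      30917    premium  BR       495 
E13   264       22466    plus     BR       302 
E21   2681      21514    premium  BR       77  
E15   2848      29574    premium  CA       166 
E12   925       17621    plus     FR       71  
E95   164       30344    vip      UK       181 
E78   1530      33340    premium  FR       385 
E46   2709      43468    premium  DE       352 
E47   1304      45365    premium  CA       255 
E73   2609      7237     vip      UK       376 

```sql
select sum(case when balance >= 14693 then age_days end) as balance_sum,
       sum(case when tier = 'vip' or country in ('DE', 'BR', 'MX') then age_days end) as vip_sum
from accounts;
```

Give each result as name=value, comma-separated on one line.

balance_sum=20229, vip_sum=16231

[balance_sum: balance >= 14693]
acct=E26: ✓ → 3292
acct=E72: ✓ → 2358
acct=E56: ✓ → 2154
acct=E13: ✓ → 264
acct=E21: ✓ → 2681
acct=E15: ✓ → 2848
acct=E12: ✓ → 925
acct=E95: ✓ → 164
acct=E78: ✓ → 1530
acct=E46: ✓ → 2709
acct=E47: ✓ → 1304
acct=E73: ✗
balance_sum = 3292 + 2358 + 2154 + 264 + 2681 + 2848 + 925 + 164 + 1530 + 2709 + 1304 = 20229
—
[vip_sum: tier = 'vip' or country in ('DE', 'BR', 'MX')]
acct=E26: ✓ → 3292
acct=E72: ✓ → 2358
acct=E56: ✓ → 2154
acct=E13: ✓ → 264
acct=E21: ✓ → 2681
acct=E15: ✗
acct=E12: ✗
acct=E95: ✓ → 164
acct=E78: ✗
acct=E46: ✓ → 2709
acct=E47: ✗
acct=E73: ✓ → 2609
vip_sum = 3292 + 2358 + 2154 + 264 + 2681 + 164 + 2709 + 2609 = 16231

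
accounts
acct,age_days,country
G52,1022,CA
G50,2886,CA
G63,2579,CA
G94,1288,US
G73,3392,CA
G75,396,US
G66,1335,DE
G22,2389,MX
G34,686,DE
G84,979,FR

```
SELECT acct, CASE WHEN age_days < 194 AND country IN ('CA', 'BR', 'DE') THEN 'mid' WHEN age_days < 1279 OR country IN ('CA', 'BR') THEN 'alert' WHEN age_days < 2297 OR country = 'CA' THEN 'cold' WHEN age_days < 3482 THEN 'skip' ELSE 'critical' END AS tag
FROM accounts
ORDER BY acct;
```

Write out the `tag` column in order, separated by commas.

skip, alert, alert, alert, alert, cold, alert, alert, alert, cold

acct=G22: age_days < 3482 → skip
acct=G34: age_days < 1279 OR country IN ('CA', 'BR') → alert
acct=G50: age_days < 1279 OR country IN ('CA', 'BR') → alert
acct=G52: age_days < 1279 OR country IN ('CA', 'BR') → alert
acct=G63: age_days < 1279 OR country IN ('CA', 'BR') → alert
acct=G66: age_days < 2297 OR country = 'CA' → cold
acct=G73: age_days < 1279 OR country IN ('CA', 'BR') → alert
acct=G75: age_days < 1279 OR country IN ('CA', 'BR') → alert
acct=G84: age_days < 1279 OR country IN ('CA', 'BR') → alert
acct=G94: age_days < 2297 OR country = 'CA' → cold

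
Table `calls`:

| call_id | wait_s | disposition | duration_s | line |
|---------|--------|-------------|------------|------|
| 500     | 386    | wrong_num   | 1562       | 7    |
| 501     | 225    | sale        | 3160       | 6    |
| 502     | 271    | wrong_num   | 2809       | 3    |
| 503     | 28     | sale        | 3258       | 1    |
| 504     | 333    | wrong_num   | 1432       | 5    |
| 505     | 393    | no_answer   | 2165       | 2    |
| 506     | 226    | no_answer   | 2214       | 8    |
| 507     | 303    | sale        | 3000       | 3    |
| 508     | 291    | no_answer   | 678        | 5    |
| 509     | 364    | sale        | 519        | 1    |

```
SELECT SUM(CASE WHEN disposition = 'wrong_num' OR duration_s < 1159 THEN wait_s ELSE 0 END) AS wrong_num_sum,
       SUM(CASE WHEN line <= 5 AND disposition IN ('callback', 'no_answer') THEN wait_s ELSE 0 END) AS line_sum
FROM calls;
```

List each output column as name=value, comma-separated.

wrong_num_sum=1645, line_sum=684

[wrong_num_sum: disposition = 'wrong_num' OR duration_s < 1159]
call_id=500: ✓ → 386
call_id=501: ✗
call_id=502: ✓ → 271
call_id=503: ✗
call_id=504: ✓ → 333
call_id=505: ✗
call_id=506: ✗
call_id=507: ✗
call_id=508: ✓ → 291
call_id=509: ✓ → 364
wrong_num_sum = 386 + 271 + 333 + 291 + 364 = 1645
—
[line_sum: line <= 5 AND disposition IN ('callback', 'no_answer')]
call_id=500: ✗
call_id=501: ✗
call_id=502: ✗
call_id=503: ✗
call_id=504: ✗
call_id=505: ✓ → 393
call_id=506: ✗
call_id=507: ✗
call_id=508: ✓ → 291
call_id=509: ✗
line_sum = 393 + 291 = 684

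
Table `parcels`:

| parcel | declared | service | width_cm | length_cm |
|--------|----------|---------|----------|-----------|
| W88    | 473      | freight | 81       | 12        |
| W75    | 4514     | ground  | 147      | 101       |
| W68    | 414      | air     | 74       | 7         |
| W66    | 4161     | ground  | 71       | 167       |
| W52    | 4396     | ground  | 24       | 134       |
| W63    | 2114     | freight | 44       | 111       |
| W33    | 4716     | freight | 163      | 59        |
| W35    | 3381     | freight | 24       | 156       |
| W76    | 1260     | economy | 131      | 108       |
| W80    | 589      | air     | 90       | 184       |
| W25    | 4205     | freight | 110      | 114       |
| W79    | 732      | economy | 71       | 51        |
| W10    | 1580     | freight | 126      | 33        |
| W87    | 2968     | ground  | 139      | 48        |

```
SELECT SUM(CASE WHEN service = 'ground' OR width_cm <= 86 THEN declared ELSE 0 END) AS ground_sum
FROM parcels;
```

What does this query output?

parcel=W88: ✓ → 473
parcel=W75: ✓ → 4514
parcel=W68: ✓ → 414
parcel=W66: ✓ → 4161
parcel=W52: ✓ → 4396
parcel=W63: ✓ → 2114
parcel=W33: ✗
parcel=W35: ✓ → 3381
parcel=W76: ✗
parcel=W80: ✗
parcel=W25: ✗
parcel=W79: ✓ → 732
parcel=W10: ✗
parcel=W87: ✓ → 2968
ground_sum = 473 + 4514 + 414 + 4161 + 4396 + 2114 + 3381 + 732 + 2968 = 23153

23153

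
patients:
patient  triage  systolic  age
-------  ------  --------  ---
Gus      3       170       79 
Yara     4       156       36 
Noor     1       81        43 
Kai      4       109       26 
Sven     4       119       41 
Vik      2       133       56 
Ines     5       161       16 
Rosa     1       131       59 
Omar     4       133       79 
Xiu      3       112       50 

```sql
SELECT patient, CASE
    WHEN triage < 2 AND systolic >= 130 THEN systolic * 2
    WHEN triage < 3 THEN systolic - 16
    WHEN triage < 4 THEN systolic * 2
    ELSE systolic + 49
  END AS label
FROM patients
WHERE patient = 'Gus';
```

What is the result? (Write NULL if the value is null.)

patient = Gus: triage=3, systolic=170, age=79.
triage < 2 AND systolic >= 130 → false
triage < 3 → false
triage < 4 → true → 340

340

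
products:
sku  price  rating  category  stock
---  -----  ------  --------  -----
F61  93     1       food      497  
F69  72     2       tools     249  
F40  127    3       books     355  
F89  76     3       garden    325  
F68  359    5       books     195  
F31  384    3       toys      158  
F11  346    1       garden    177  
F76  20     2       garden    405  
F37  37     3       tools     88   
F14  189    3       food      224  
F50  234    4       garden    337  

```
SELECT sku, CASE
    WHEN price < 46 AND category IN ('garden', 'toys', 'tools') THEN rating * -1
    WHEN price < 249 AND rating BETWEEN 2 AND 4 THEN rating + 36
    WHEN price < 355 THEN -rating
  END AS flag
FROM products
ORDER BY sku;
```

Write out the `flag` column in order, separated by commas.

-1, 39, NULL, -3, 39, 40, -1, NULL, 38, -2, 39

sku=F11: price < 355 → -1
sku=F14: price < 249 AND rating BETWEEN 2 AND 4 → 39
sku=F31: (no match → NULL) → NULL
sku=F37: price < 46 AND category IN ('garden', 'toys', 'tools') → -3
sku=F40: price < 249 AND rating BETWEEN 2 AND 4 → 39
sku=F50: price < 249 AND rating BETWEEN 2 AND 4 → 40
sku=F61: price < 355 → -1
sku=F68: (no match → NULL) → NULL
sku=F69: price < 249 AND rating BETWEEN 2 AND 4 → 38
sku=F76: price < 46 AND category IN ('garden', 'toys', 'tools') → -2
sku=F89: price < 249 AND rating BETWEEN 2 AND 4 → 39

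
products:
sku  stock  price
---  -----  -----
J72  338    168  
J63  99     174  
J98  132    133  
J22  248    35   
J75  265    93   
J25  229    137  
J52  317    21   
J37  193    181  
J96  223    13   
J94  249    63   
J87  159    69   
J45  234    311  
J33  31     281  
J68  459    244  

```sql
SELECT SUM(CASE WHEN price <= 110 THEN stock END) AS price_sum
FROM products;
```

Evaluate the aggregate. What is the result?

1461

sku=J72: ✗
sku=J63: ✗
sku=J98: ✗
sku=J22: ✓ → 248
sku=J75: ✓ → 265
sku=J25: ✗
sku=J52: ✓ → 317
sku=J37: ✗
sku=J96: ✓ → 223
sku=J94: ✓ → 249
sku=J87: ✓ → 159
sku=J45: ✗
sku=J33: ✗
sku=J68: ✗
price_sum = 248 + 265 + 317 + 223 + 249 + 159 = 1461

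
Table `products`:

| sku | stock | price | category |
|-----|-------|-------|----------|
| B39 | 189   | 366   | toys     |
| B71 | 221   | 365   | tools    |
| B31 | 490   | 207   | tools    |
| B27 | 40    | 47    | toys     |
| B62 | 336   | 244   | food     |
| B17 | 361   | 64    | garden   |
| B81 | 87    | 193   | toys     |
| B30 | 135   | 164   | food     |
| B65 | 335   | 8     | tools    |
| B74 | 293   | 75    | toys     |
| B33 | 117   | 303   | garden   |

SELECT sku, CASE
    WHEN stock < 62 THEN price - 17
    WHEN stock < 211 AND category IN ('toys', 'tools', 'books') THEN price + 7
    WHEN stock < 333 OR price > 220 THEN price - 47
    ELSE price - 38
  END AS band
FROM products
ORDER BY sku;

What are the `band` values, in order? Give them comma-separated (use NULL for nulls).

sku=B17: ELSE → 26
sku=B27: stock < 62 → 30
sku=B30: stock < 333 OR price > 220 → 117
sku=B31: ELSE → 169
sku=B33: stock < 333 OR price > 220 → 256
sku=B39: stock < 211 AND category IN ('toys', 'tools', 'books') → 373
sku=B62: stock < 333 OR price > 220 → 197
sku=B65: ELSE → -30
sku=B71: stock < 333 OR price > 220 → 318
sku=B74: stock < 333 OR price > 220 → 28
sku=B81: stock < 211 AND category IN ('toys', 'tools', 'books') → 200

26, 30, 117, 169, 256, 373, 197, -30, 318, 28, 200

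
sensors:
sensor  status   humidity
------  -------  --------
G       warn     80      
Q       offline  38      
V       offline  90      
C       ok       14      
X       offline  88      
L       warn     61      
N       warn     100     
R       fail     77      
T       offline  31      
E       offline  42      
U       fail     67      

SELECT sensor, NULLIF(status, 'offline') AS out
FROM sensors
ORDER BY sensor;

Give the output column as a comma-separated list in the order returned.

ok, NULL, warn, warn, warn, NULL, fail, NULL, fail, NULL, NULL

sensor=C: status=ok vs offline: differ → ok
sensor=E: status=offline vs offline: equal → NULL
sensor=G: status=warn vs offline: differ → warn
sensor=L: status=warn vs offline: differ → warn
sensor=N: status=warn vs offline: differ → warn
sensor=Q: status=offline vs offline: equal → NULL
sensor=R: status=fail vs offline: differ → fail
sensor=T: status=offline vs offline: equal → NULL
sensor=U: status=fail vs offline: differ → fail
sensor=V: status=offline vs offline: equal → NULL
sensor=X: status=offline vs offline: equal → NULL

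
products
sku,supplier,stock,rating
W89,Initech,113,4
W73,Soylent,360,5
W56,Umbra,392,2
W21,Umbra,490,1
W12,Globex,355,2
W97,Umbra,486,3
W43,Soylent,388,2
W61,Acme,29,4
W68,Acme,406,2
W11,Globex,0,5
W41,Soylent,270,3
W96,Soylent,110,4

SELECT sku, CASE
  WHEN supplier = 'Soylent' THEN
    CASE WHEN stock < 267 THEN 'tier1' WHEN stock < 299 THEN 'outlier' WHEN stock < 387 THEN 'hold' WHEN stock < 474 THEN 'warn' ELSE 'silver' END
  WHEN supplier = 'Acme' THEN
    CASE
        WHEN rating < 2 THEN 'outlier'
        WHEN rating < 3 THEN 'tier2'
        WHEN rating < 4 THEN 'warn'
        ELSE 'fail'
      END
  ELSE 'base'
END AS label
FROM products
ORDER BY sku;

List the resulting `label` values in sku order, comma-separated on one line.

base, base, base, outlier, warn, base, fail, tier2, hold, base, tier1, base

sku=W11: supplier='Globex' → outer ELSE → base
sku=W12: supplier='Globex' → outer ELSE → base
sku=W21: supplier='Umbra' → outer ELSE → base
sku=W41: supplier='Soylent' → inner[stock < 299] → outlier
sku=W43: supplier='Soylent' → inner[stock < 474] → warn
sku=W56: supplier='Umbra' → outer ELSE → base
sku=W61: supplier='Acme' → inner[ELSE] → fail
sku=W68: supplier='Acme' → inner[rating < 3] → tier2
sku=W73: supplier='Soylent' → inner[stock < 387] → hold
sku=W89: supplier='Initech' → outer ELSE → base
sku=W96: supplier='Soylent' → inner[stock < 267] → tier1
sku=W97: supplier='Umbra' → outer ELSE → base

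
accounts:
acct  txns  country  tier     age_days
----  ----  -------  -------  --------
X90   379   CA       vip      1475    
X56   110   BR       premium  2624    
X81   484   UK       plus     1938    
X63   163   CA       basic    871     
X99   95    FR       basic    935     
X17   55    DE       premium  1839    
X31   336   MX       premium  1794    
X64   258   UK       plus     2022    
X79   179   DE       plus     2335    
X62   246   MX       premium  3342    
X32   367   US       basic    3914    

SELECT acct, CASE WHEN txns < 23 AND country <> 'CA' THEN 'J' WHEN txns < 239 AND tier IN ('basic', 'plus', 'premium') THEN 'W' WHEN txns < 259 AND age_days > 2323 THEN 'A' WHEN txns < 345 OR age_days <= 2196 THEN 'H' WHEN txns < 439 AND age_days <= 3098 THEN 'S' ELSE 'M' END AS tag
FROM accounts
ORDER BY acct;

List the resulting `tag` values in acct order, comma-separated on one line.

acct=X17: txns < 239 AND tier IN ('basic', 'plus', 'premium') → W
acct=X31: txns < 345 OR age_days <= 2196 → H
acct=X32: ELSE → M
acct=X56: txns < 239 AND tier IN ('basic', 'plus', 'premium') → W
acct=X62: txns < 259 AND age_days > 2323 → A
acct=X63: txns < 239 AND tier IN ('basic', 'plus', 'premium') → W
acct=X64: txns < 345 OR age_days <= 2196 → H
acct=X79: txns < 239 AND tier IN ('basic', 'plus', 'premium') → W
acct=X81: txns < 345 OR age_days <= 2196 → H
acct=X90: txns < 345 OR age_days <= 2196 → H
acct=X99: txns < 239 AND tier IN ('basic', 'plus', 'premium') → W

W, H, M, W, A, W, H, W, H, H, W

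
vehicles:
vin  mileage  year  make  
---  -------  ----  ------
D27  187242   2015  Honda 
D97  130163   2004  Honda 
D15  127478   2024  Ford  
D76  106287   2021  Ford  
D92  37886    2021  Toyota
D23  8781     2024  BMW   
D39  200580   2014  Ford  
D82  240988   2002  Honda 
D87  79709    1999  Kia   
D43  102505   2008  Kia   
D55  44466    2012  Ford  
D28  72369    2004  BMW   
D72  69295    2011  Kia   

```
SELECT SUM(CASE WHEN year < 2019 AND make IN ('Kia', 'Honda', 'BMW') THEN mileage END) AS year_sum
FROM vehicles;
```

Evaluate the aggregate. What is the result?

882271

vin=D27: ✓ → 187242
vin=D97: ✓ → 130163
vin=D15: ✗
vin=D76: ✗
vin=D92: ✗
vin=D23: ✗
vin=D39: ✗
vin=D82: ✓ → 240988
vin=D87: ✓ → 79709
vin=D43: ✓ → 102505
vin=D55: ✗
vin=D28: ✓ → 72369
vin=D72: ✓ → 69295
year_sum = 187242 + 130163 + 240988 + 79709 + 102505 + 72369 + 69295 = 882271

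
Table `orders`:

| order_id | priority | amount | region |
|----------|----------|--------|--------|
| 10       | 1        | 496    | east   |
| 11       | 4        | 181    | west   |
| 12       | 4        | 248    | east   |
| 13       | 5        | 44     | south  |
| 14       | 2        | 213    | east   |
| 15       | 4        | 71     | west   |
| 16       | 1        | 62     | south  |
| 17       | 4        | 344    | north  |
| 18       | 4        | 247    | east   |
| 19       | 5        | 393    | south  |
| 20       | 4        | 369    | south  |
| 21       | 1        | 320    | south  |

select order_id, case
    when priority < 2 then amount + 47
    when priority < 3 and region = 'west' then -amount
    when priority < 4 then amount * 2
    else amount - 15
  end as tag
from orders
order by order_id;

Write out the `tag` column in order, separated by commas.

543, 166, 233, 29, 426, 56, 109, 329, 232, 378, 354, 367

order_id=10: priority < 2 → 543
order_id=11: ELSE → 166
order_id=12: ELSE → 233
order_id=13: ELSE → 29
order_id=14: priority < 4 → 426
order_id=15: ELSE → 56
order_id=16: priority < 2 → 109
order_id=17: ELSE → 329
order_id=18: ELSE → 232
order_id=19: ELSE → 378
order_id=20: ELSE → 354
order_id=21: priority < 2 → 367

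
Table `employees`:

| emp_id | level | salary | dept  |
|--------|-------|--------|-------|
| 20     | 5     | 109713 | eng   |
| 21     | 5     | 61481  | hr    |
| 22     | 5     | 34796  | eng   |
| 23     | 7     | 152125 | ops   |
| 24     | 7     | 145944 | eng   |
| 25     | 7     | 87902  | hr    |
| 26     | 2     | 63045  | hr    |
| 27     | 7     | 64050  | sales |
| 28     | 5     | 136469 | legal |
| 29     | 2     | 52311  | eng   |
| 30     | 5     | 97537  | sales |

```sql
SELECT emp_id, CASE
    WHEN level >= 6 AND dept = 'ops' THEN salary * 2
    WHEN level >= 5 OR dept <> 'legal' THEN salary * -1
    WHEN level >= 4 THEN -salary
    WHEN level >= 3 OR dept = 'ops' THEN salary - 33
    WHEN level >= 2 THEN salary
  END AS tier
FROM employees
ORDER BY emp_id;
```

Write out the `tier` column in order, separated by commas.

emp_id=20: level >= 5 OR dept <> 'legal' → -109713
emp_id=21: level >= 5 OR dept <> 'legal' → -61481
emp_id=22: level >= 5 OR dept <> 'legal' → -34796
emp_id=23: level >= 6 AND dept = 'ops' → 304250
emp_id=24: level >= 5 OR dept <> 'legal' → -145944
emp_id=25: level >= 5 OR dept <> 'legal' → -87902
emp_id=26: level >= 5 OR dept <> 'legal' → -63045
emp_id=27: level >= 5 OR dept <> 'legal' → -64050
emp_id=28: level >= 5 OR dept <> 'legal' → -136469
emp_id=29: level >= 5 OR dept <> 'legal' → -52311
emp_id=30: level >= 5 OR dept <> 'legal' → -97537

-109713, -61481, -34796, 304250, -145944, -87902, -63045, -64050, -136469, -52311, -97537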